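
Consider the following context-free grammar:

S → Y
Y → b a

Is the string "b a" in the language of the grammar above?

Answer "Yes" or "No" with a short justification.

Yes - a valid derivation exists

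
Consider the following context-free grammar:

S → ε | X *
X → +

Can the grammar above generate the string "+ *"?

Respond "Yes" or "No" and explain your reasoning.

Yes - a valid derivation exists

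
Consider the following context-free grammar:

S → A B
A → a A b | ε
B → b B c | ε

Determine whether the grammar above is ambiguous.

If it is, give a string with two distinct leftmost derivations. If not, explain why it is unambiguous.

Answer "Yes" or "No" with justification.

No - the grammar is unambiguous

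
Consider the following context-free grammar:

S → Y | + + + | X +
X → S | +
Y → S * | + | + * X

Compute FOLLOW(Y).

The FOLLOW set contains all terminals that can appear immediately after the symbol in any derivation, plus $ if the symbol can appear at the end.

We compute FOLLOW(Y) using the standard algorithm.
FOLLOW(S) starts with {$}.
FIRST(S) = {+}
FIRST(X) = {+}
FIRST(Y) = {+}
FOLLOW(S) = {$, *, +}
FOLLOW(X) = {$, *, +}
FOLLOW(Y) = {$, *, +}
Therefore, FOLLOW(Y) = {$, *, +}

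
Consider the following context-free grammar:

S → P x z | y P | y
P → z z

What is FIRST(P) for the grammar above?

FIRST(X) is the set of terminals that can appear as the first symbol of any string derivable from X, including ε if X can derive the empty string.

We compute FIRST(P) using the standard algorithm.
FIRST(P) = {z}
FIRST(S) = {y, z}
Therefore, FIRST(P) = {z}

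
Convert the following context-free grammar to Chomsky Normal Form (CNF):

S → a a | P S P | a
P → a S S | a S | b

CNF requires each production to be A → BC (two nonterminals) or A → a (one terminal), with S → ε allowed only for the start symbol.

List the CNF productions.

TA → a; S → a; P → b; S → TA TA; S → P X0; X0 → S P; P → TA X1; X1 → S S; P → TA S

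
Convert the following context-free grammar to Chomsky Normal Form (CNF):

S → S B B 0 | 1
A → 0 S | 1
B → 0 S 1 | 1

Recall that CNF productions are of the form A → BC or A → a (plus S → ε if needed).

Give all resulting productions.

T0 → 0; S → 1; A → 1; T1 → 1; B → 1; S → S X0; X0 → B X1; X1 → B T0; A → T0 S; B → T0 X2; X2 → S T1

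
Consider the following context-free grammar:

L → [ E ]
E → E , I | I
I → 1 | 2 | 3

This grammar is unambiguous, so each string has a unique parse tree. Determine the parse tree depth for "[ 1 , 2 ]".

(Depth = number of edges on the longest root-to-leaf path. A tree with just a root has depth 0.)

4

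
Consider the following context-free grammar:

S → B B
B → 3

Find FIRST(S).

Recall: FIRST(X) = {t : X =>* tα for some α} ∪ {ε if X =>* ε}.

We compute FIRST(S) using the standard algorithm.
FIRST(B) = {3}
FIRST(S) = {3}
Therefore, FIRST(S) = {3}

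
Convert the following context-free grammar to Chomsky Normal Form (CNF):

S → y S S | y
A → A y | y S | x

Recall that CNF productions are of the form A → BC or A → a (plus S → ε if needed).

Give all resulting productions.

TY → y; S → y; A → x; S → TY X0; X0 → S S; A → A TY; A → TY S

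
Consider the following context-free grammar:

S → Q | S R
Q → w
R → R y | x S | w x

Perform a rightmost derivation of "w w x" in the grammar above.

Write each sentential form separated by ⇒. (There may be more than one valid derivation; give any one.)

S ⇒ S R ⇒ S w x ⇒ Q w x ⇒ w w x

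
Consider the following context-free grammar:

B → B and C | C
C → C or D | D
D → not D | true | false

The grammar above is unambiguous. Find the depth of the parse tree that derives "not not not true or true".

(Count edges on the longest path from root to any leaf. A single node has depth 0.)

7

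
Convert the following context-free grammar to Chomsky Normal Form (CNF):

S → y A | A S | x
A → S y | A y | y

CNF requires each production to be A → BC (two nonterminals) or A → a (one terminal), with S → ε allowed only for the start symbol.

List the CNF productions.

TY → y; S → x; A → y; S → TY A; S → A S; A → S TY; A → A TY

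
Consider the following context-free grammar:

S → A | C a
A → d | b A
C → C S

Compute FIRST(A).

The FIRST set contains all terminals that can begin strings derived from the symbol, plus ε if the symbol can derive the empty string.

We compute FIRST(A) using the standard algorithm.
FIRST(A) = {b, d}
FIRST(C) = {}
FIRST(S) = {b, d}
Therefore, FIRST(A) = {b, d}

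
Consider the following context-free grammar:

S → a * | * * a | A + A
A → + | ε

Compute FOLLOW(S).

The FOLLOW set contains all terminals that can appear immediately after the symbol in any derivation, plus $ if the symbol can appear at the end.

We compute FOLLOW(S) using the standard algorithm.
FOLLOW(S) starts with {$}.
FIRST(A) = {+, ε}
FIRST(S) = {*, +, a}
FOLLOW(A) = {$, +}
FOLLOW(S) = {$}
Therefore, FOLLOW(S) = {$}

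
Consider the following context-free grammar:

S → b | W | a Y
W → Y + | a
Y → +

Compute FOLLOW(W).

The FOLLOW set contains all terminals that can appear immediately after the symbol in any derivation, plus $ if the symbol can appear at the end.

We compute FOLLOW(W) using the standard algorithm.
FOLLOW(S) starts with {$}.
FIRST(S) = {+, a, b}
FIRST(W) = {+, a}
FIRST(Y) = {+}
FOLLOW(S) = {$}
FOLLOW(W) = {$}
FOLLOW(Y) = {$, +}
Therefore, FOLLOW(W) = {$}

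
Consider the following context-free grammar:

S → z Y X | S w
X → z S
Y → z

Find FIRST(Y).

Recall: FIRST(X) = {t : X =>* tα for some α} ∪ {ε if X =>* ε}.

We compute FIRST(Y) using the standard algorithm.
FIRST(S) = {z}
FIRST(X) = {z}
FIRST(Y) = {z}
Therefore, FIRST(Y) = {z}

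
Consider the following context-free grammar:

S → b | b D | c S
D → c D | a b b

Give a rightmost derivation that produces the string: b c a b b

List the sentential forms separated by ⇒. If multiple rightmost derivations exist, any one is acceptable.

S ⇒ b D ⇒ b c D ⇒ b c a b b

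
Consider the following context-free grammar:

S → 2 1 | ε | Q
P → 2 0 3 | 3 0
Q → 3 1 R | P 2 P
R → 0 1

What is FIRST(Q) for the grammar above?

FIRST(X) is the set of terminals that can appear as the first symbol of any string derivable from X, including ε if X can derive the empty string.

We compute FIRST(Q) using the standard algorithm.
FIRST(P) = {2, 3}
FIRST(Q) = {2, 3}
FIRST(R) = {0}
FIRST(S) = {2, 3, ε}
Therefore, FIRST(Q) = {2, 3}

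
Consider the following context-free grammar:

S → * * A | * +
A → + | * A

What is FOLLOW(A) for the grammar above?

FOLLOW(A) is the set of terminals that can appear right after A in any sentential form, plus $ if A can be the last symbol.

We compute FOLLOW(A) using the standard algorithm.
FOLLOW(S) starts with {$}.
FIRST(A) = {*, +}
FIRST(S) = {*}
FOLLOW(A) = {$}
FOLLOW(S) = {$}
Therefore, FOLLOW(A) = {$}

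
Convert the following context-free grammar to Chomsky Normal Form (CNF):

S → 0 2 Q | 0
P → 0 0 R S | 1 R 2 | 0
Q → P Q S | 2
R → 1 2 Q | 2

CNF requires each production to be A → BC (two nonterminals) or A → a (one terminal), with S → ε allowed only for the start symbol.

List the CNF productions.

T0 → 0; T2 → 2; S → 0; T1 → 1; P → 0; Q → 2; R → 2; S → T0 X0; X0 → T2 Q; P → T0 X1; X1 → T0 X2; X2 → R S; P → T1 X3; X3 → R T2; Q → P X4; X4 → Q S; R → T1 X5; X5 → T2 Q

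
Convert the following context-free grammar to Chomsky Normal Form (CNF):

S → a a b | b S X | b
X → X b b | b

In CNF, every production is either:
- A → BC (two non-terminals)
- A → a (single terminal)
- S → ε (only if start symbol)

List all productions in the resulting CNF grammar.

TA → a; TB → b; S → b; X → b; S → TA X0; X0 → TA TB; S → TB X1; X1 → S X; X → X X2; X2 → TB TB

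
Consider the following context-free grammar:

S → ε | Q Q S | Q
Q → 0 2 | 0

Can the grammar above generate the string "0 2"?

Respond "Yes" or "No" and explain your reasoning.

Yes - a valid derivation exists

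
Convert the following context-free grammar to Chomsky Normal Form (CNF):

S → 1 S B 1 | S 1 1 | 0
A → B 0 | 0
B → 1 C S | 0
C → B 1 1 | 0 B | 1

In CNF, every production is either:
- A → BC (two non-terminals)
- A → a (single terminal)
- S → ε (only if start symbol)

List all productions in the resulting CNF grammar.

T1 → 1; S → 0; T0 → 0; A → 0; B → 0; C → 1; S → T1 X0; X0 → S X1; X1 → B T1; S → S X2; X2 → T1 T1; A → B T0; B → T1 X3; X3 → C S; C → B X4; X4 → T1 T1; C → T0 B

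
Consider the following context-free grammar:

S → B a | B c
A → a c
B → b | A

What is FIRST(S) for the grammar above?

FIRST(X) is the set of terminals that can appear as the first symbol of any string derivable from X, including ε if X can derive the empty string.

We compute FIRST(S) using the standard algorithm.
FIRST(A) = {a}
FIRST(B) = {a, b}
FIRST(S) = {a, b}
Therefore, FIRST(S) = {a, b}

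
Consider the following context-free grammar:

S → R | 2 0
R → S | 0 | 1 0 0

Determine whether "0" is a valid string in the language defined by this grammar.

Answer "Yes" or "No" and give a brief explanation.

Yes - a valid derivation exists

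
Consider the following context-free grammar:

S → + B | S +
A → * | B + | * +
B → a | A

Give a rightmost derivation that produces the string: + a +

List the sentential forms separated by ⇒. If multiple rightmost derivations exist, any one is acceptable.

S ⇒ S + ⇒ + B + ⇒ + a +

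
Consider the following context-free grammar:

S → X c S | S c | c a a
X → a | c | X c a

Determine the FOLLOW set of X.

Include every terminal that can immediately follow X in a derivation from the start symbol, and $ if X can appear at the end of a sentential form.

We compute FOLLOW(X) using the standard algorithm.
FOLLOW(S) starts with {$}.
FIRST(S) = {a, c}
FIRST(X) = {a, c}
FOLLOW(S) = {$, c}
FOLLOW(X) = {c}
Therefore, FOLLOW(X) = {c}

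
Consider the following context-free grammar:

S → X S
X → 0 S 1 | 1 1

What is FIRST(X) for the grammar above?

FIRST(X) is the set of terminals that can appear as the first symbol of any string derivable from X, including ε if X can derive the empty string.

We compute FIRST(X) using the standard algorithm.
FIRST(S) = {0, 1}
FIRST(X) = {0, 1}
Therefore, FIRST(X) = {0, 1}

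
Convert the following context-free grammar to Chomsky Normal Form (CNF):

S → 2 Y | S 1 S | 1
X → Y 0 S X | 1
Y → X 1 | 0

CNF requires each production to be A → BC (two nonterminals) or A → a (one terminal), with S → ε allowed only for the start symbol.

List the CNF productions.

T2 → 2; T1 → 1; S → 1; T0 → 0; X → 1; Y → 0; S → T2 Y; S → S X0; X0 → T1 S; X → Y X1; X1 → T0 X2; X2 → S X; Y → X T1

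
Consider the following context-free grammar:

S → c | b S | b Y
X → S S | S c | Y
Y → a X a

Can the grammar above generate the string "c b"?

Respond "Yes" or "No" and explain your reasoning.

No - no valid derivation exists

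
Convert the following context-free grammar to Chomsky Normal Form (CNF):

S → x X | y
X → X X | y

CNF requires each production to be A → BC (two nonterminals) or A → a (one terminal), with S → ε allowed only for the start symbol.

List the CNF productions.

TX → x; S → y; X → y; S → TX X; X → X X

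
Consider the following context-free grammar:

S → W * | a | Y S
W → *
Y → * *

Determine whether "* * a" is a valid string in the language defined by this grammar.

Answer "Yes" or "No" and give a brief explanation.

Yes - a valid derivation exists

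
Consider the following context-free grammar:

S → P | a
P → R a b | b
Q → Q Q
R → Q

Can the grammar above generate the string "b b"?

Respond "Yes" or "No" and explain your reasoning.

No - no valid derivation exists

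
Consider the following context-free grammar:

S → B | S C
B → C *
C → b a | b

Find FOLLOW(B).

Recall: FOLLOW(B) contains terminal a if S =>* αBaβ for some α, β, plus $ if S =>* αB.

We compute FOLLOW(B) using the standard algorithm.
FOLLOW(S) starts with {$}.
FIRST(B) = {b}
FIRST(C) = {b}
FIRST(S) = {b}
FOLLOW(B) = {$, b}
FOLLOW(C) = {$, *, b}
FOLLOW(S) = {$, b}
Therefore, FOLLOW(B) = {$, b}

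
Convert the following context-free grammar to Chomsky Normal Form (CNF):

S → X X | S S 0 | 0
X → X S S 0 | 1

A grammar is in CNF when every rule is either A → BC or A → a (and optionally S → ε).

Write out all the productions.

T0 → 0; S → 0; X → 1; S → X X; S → S X0; X0 → S T0; X → X X1; X1 → S X2; X2 → S T0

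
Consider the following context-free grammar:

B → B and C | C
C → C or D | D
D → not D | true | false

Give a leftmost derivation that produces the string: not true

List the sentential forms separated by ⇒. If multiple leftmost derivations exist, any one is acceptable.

B ⇒ C ⇒ D ⇒ not D ⇒ not true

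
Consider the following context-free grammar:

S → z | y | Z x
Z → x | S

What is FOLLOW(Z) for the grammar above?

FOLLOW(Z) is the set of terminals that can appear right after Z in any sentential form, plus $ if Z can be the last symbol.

We compute FOLLOW(Z) using the standard algorithm.
FOLLOW(S) starts with {$}.
FIRST(S) = {x, y, z}
FIRST(Z) = {x, y, z}
FOLLOW(S) = {$, x}
FOLLOW(Z) = {x}
Therefore, FOLLOW(Z) = {x}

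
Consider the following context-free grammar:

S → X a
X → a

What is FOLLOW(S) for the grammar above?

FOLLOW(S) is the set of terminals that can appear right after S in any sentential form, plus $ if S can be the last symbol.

We compute FOLLOW(S) using the standard algorithm.
FOLLOW(S) starts with {$}.
FIRST(S) = {a}
FIRST(X) = {a}
FOLLOW(S) = {$}
FOLLOW(X) = {a}
Therefore, FOLLOW(S) = {$}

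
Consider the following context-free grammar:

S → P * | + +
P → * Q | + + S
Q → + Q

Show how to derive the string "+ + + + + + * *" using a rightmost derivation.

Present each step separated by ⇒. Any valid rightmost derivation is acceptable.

S ⇒ P * ⇒ + + S * ⇒ + + P * * ⇒ + + + + S * * ⇒ + + + + + + * *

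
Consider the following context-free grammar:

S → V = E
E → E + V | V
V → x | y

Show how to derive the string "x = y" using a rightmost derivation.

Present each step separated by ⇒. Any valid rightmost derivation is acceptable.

S ⇒ V = E ⇒ V = V ⇒ V = y ⇒ x = y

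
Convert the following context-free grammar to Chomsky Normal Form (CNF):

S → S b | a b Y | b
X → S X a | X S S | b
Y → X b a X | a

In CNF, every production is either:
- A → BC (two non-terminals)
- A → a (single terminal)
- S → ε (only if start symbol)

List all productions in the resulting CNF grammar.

TB → b; TA → a; S → b; X → b; Y → a; S → S TB; S → TA X0; X0 → TB Y; X → S X1; X1 → X TA; X → X X2; X2 → S S; Y → X X3; X3 → TB X4; X4 → TA X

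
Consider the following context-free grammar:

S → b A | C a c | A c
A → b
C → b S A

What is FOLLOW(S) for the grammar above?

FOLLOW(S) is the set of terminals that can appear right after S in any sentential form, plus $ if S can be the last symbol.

We compute FOLLOW(S) using the standard algorithm.
FOLLOW(S) starts with {$}.
FIRST(A) = {b}
FIRST(C) = {b}
FIRST(S) = {b}
FOLLOW(A) = {$, a, b, c}
FOLLOW(C) = {a}
FOLLOW(S) = {$, b}
Therefore, FOLLOW(S) = {$, b}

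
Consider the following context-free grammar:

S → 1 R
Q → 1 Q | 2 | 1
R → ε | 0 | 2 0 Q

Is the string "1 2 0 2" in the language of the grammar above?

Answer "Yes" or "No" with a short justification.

Yes - a valid derivation exists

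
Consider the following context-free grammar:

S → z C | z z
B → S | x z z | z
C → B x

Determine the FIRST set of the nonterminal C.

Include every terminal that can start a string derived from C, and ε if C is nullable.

We compute FIRST(C) using the standard algorithm.
FIRST(B) = {x, z}
FIRST(C) = {x, z}
FIRST(S) = {z}
Therefore, FIRST(C) = {x, z}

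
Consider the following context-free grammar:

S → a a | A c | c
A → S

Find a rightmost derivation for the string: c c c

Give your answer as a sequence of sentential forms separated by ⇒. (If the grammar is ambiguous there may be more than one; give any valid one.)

S ⇒ A c ⇒ S c ⇒ A c c ⇒ S c c ⇒ c c c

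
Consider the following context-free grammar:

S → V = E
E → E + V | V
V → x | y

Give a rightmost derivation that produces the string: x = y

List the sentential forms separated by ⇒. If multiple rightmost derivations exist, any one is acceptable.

S ⇒ V = E ⇒ V = V ⇒ V = y ⇒ x = y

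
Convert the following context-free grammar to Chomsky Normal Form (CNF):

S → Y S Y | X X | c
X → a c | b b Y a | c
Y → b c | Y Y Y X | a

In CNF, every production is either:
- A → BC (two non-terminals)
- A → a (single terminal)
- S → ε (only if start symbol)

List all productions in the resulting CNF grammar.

S → c; TA → a; TC → c; TB → b; X → c; Y → a; S → Y X0; X0 → S Y; S → X X; X → TA TC; X → TB X1; X1 → TB X2; X2 → Y TA; Y → TB TC; Y → Y X3; X3 → Y X4; X4 → Y X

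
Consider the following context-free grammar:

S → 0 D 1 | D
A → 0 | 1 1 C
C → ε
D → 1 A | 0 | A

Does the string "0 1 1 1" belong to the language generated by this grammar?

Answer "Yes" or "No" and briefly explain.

Yes - a valid derivation exists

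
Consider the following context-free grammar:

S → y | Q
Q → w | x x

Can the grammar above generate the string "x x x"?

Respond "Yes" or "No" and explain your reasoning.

No - no valid derivation exists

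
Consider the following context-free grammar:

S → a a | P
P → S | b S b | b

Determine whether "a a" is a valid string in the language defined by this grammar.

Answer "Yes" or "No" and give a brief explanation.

Yes - a valid derivation exists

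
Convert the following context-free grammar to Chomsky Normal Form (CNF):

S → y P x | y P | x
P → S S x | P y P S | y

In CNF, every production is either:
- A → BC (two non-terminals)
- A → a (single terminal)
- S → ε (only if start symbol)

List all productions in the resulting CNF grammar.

TY → y; TX → x; S → x; P → y; S → TY X0; X0 → P TX; S → TY P; P → S X1; X1 → S TX; P → P X2; X2 → TY X3; X3 → P S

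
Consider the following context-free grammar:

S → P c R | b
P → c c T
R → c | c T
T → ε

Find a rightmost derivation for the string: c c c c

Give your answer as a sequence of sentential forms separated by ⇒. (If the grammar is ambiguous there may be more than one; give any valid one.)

S ⇒ P c R ⇒ P c c ⇒ c c T c c ⇒ c c c c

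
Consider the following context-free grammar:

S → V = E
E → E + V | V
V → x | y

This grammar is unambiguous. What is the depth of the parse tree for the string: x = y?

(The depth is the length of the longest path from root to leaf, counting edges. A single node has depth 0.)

3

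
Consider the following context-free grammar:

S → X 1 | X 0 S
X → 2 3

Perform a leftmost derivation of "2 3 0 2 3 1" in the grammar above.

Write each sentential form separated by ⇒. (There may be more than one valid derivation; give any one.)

S ⇒ X 0 S ⇒ 2 3 0 S ⇒ 2 3 0 X 1 ⇒ 2 3 0 2 3 1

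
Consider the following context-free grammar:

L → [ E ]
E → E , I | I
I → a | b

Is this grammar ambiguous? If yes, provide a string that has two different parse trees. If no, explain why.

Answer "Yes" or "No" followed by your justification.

No - the grammar is unambiguous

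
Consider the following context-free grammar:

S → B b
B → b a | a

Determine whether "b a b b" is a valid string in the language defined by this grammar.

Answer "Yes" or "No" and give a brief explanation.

No - no valid derivation exists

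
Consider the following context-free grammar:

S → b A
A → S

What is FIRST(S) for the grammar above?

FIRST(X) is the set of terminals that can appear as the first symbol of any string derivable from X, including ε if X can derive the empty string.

We compute FIRST(S) using the standard algorithm.
FIRST(A) = {b}
FIRST(S) = {b}
Therefore, FIRST(S) = {b}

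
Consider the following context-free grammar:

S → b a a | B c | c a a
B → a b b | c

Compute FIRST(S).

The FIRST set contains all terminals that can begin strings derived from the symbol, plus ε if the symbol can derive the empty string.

We compute FIRST(S) using the standard algorithm.
FIRST(B) = {a, c}
FIRST(S) = {a, b, c}
Therefore, FIRST(S) = {a, b, c}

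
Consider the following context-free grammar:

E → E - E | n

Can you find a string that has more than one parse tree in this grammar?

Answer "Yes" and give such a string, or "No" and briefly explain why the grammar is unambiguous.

Yes - the string 'n - n - n - n - n - n' has two distinct parse trees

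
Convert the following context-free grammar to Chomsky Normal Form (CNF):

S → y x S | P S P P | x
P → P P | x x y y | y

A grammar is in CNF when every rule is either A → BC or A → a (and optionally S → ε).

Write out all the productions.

TY → y; TX → x; S → x; P → y; S → TY X0; X0 → TX S; S → P X1; X1 → S X2; X2 → P P; P → P P; P → TX X3; X3 → TX X4; X4 → TY TY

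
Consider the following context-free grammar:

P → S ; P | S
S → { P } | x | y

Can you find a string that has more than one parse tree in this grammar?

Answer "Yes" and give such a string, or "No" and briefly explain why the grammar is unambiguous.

No - the grammar is unambiguous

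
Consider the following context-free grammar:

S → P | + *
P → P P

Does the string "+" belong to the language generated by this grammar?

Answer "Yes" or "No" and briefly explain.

No - no valid derivation exists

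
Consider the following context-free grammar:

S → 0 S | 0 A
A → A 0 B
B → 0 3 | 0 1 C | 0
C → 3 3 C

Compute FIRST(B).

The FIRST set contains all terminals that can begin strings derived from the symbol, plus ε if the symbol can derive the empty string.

We compute FIRST(B) using the standard algorithm.
FIRST(A) = {}
FIRST(B) = {0}
FIRST(C) = {3}
FIRST(S) = {0}
Therefore, FIRST(B) = {0}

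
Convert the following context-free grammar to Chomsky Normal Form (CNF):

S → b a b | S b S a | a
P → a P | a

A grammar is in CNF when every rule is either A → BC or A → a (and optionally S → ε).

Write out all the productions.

TB → b; TA → a; S → a; P → a; S → TB X0; X0 → TA TB; S → S X1; X1 → TB X2; X2 → S TA; P → TA P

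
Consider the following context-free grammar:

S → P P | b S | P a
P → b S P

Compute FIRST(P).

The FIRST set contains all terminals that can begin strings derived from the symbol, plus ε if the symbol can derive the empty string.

We compute FIRST(P) using the standard algorithm.
FIRST(P) = {b}
FIRST(S) = {b}
Therefore, FIRST(P) = {b}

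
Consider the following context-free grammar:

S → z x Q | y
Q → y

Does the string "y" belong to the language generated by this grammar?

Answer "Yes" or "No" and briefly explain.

Yes - a valid derivation exists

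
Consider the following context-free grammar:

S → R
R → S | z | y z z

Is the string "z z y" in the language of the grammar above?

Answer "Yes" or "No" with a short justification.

No - no valid derivation exists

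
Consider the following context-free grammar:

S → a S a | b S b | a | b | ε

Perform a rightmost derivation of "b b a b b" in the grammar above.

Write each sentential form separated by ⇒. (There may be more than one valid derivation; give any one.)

S ⇒ b S b ⇒ b b S b b ⇒ b b a b b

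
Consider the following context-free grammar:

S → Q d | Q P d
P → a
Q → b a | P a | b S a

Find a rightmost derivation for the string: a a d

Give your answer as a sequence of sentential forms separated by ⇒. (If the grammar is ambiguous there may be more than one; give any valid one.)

S ⇒ Q d ⇒ P a d ⇒ a a d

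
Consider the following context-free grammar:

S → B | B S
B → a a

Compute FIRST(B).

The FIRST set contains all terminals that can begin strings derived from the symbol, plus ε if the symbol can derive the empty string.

We compute FIRST(B) using the standard algorithm.
FIRST(B) = {a}
FIRST(S) = {a}
Therefore, FIRST(B) = {a}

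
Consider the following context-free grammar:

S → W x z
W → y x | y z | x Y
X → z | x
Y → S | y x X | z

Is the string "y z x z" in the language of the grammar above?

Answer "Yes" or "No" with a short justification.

Yes - a valid derivation exists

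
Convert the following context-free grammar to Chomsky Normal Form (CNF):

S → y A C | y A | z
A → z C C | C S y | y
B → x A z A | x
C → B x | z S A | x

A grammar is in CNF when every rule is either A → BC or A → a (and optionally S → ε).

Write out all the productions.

TY → y; S → z; TZ → z; A → y; TX → x; B → x; C → x; S → TY X0; X0 → A C; S → TY A; A → TZ X1; X1 → C C; A → C X2; X2 → S TY; B → TX X3; X3 → A X4; X4 → TZ A; C → B TX; C → TZ X5; X5 → S A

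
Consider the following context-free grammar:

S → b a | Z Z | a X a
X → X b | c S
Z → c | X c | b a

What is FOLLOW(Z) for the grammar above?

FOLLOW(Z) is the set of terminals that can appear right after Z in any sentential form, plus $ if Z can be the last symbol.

We compute FOLLOW(Z) using the standard algorithm.
FOLLOW(S) starts with {$}.
FIRST(S) = {a, b, c}
FIRST(X) = {c}
FIRST(Z) = {b, c}
FOLLOW(S) = {$, a, b, c}
FOLLOW(X) = {a, b, c}
FOLLOW(Z) = {$, a, b, c}
Therefore, FOLLOW(Z) = {$, a, b, c}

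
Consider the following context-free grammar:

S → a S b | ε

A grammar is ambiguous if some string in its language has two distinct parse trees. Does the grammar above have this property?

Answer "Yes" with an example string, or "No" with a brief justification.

No - the grammar is unambiguous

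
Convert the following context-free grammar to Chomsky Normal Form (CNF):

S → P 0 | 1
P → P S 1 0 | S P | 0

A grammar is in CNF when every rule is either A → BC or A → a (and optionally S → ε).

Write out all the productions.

T0 → 0; S → 1; T1 → 1; P → 0; S → P T0; P → P X0; X0 → S X1; X1 → T1 T0; P → S P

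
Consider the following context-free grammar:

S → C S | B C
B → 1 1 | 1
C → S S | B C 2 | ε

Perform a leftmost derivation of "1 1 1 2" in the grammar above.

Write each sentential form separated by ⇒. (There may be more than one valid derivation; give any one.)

S ⇒ B C ⇒ 1 C ⇒ 1 B C 2 ⇒ 1 1 1 C 2 ⇒ 1 1 1 2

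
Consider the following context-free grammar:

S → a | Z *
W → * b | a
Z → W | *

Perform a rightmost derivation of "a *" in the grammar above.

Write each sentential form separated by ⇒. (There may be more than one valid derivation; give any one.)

S ⇒ Z * ⇒ W * ⇒ a *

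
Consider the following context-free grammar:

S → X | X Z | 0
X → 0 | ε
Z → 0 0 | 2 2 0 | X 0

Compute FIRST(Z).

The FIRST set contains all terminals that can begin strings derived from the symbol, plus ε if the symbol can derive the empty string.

We compute FIRST(Z) using the standard algorithm.
FIRST(S) = {0, 2, ε}
FIRST(X) = {0, ε}
FIRST(Z) = {0, 2}
Therefore, FIRST(Z) = {0, 2}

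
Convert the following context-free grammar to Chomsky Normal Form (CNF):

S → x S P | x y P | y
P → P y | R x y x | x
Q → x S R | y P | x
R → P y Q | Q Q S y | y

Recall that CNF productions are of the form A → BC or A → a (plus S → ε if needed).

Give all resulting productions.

TX → x; TY → y; S → y; P → x; Q → x; R → y; S → TX X0; X0 → S P; S → TX X1; X1 → TY P; P → P TY; P → R X2; X2 → TX X3; X3 → TY TX; Q → TX X4; X4 → S R; Q → TY P; R → P X5; X5 → TY Q; R → Q X6; X6 → Q X7; X7 → S TY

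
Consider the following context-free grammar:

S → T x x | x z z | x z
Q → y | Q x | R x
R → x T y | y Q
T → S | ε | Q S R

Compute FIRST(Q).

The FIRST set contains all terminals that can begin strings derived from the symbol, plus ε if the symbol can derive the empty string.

We compute FIRST(Q) using the standard algorithm.
FIRST(Q) = {x, y}
FIRST(R) = {x, y}
FIRST(S) = {x, y}
FIRST(T) = {x, y, ε}
Therefore, FIRST(Q) = {x, y}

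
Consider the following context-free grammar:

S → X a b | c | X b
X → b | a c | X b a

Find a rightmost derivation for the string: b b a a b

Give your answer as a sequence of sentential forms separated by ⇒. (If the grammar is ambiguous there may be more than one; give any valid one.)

S ⇒ X a b ⇒ X b a a b ⇒ b b a a b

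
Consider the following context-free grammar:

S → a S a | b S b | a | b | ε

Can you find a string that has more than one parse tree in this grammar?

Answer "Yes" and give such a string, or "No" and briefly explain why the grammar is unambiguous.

No - the grammar is unambiguous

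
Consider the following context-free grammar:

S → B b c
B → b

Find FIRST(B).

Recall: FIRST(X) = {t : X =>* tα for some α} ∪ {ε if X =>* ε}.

We compute FIRST(B) using the standard algorithm.
FIRST(B) = {b}
FIRST(S) = {b}
Therefore, FIRST(B) = {b}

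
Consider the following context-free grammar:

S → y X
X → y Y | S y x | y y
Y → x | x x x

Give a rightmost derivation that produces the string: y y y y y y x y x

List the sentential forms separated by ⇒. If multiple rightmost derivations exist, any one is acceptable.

S ⇒ y X ⇒ y S y x ⇒ y y X y x ⇒ y y S y x y x ⇒ y y y X y x y x ⇒ y y y y y y x y x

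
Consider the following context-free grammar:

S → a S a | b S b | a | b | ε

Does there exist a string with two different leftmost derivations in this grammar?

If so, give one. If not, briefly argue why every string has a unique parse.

No - every string in the language has a unique leftmost derivation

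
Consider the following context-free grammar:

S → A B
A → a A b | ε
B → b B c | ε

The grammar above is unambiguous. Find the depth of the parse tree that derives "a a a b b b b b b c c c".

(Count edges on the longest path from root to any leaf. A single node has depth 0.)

5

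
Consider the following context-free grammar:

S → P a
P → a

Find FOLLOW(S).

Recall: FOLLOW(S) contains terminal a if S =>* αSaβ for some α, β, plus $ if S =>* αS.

We compute FOLLOW(S) using the standard algorithm.
FOLLOW(S) starts with {$}.
FIRST(P) = {a}
FIRST(S) = {a}
FOLLOW(P) = {a}
FOLLOW(S) = {$}
Therefore, FOLLOW(S) = {$}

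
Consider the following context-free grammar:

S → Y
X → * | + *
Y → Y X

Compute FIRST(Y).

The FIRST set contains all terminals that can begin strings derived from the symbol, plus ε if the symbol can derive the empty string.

We compute FIRST(Y) using the standard algorithm.
FIRST(S) = {}
FIRST(X) = {*, +}
FIRST(Y) = {}
Therefore, FIRST(Y) = {}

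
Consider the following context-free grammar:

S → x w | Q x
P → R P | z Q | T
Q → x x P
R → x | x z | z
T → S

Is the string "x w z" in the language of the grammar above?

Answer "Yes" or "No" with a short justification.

No - no valid derivation exists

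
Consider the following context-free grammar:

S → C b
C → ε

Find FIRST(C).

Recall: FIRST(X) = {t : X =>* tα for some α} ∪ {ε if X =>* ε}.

We compute FIRST(C) using the standard algorithm.
FIRST(C) = {ε}
FIRST(S) = {b}
Therefore, FIRST(C) = {ε}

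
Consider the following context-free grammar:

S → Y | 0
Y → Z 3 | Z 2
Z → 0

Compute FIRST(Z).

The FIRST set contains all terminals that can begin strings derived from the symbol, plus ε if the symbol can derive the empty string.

We compute FIRST(Z) using the standard algorithm.
FIRST(S) = {0}
FIRST(Y) = {0}
FIRST(Z) = {0}
Therefore, FIRST(Z) = {0}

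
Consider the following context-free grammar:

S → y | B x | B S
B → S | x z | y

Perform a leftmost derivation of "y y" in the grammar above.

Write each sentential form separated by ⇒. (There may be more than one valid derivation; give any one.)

S ⇒ B S ⇒ y S ⇒ y y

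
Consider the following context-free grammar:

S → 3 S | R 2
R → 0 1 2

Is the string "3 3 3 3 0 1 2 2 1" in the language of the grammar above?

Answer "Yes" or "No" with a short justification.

No - no valid derivation exists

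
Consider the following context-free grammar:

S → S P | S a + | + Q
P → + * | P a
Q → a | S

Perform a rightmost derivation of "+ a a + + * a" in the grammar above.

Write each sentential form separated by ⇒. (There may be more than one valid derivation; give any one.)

S ⇒ S P ⇒ S P a ⇒ S + * a ⇒ S a + + * a ⇒ + Q a + + * a ⇒ + a a + + * a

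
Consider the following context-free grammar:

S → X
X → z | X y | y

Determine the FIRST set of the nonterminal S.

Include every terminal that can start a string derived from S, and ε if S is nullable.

We compute FIRST(S) using the standard algorithm.
FIRST(S) = {y, z}
FIRST(X) = {y, z}
Therefore, FIRST(S) = {y, z}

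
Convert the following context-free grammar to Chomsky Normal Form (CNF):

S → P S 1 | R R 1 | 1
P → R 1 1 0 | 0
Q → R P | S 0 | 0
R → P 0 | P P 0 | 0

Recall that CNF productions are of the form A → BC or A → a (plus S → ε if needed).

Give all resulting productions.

T1 → 1; S → 1; T0 → 0; P → 0; Q → 0; R → 0; S → P X0; X0 → S T1; S → R X1; X1 → R T1; P → R X2; X2 → T1 X3; X3 → T1 T0; Q → R P; Q → S T0; R → P T0; R → P X4; X4 → P T0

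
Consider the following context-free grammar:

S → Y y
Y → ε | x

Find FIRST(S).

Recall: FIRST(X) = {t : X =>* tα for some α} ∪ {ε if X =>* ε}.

We compute FIRST(S) using the standard algorithm.
FIRST(S) = {x, y}
FIRST(Y) = {x, ε}
Therefore, FIRST(S) = {x, y}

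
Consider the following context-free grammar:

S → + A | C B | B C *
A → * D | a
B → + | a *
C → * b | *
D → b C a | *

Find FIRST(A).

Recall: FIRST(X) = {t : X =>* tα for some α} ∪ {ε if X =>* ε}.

We compute FIRST(A) using the standard algorithm.
FIRST(A) = {*, a}
FIRST(B) = {+, a}
FIRST(C) = {*}
FIRST(D) = {*, b}
FIRST(S) = {*, +, a}
Therefore, FIRST(A) = {*, a}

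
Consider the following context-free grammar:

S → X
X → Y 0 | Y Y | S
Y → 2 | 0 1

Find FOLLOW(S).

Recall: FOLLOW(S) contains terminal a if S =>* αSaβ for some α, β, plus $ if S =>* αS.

We compute FOLLOW(S) using the standard algorithm.
FOLLOW(S) starts with {$}.
FIRST(S) = {0, 2}
FIRST(X) = {0, 2}
FIRST(Y) = {0, 2}
FOLLOW(S) = {$}
FOLLOW(X) = {$}
FOLLOW(Y) = {$, 0, 2}
Therefore, FOLLOW(S) = {$}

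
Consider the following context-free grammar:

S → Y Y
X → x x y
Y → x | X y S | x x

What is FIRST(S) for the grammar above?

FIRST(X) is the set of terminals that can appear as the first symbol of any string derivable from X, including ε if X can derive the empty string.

We compute FIRST(S) using the standard algorithm.
FIRST(S) = {x}
FIRST(X) = {x}
FIRST(Y) = {x}
Therefore, FIRST(S) = {x}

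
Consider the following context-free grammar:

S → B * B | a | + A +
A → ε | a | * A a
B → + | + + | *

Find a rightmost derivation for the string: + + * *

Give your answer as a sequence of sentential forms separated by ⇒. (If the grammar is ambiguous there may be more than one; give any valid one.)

S ⇒ B * B ⇒ B * * ⇒ + + * *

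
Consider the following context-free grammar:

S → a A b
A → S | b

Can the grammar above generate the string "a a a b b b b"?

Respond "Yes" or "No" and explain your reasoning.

Yes - a valid derivation exists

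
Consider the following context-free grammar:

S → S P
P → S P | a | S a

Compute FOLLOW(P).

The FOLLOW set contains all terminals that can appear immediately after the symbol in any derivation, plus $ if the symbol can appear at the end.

We compute FOLLOW(P) using the standard algorithm.
FOLLOW(S) starts with {$}.
FIRST(P) = {a}
FIRST(S) = {}
FOLLOW(P) = {$, a}
FOLLOW(S) = {$, a}
Therefore, FOLLOW(P) = {$, a}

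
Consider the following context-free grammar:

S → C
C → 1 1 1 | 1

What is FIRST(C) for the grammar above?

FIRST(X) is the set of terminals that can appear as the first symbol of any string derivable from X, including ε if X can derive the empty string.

We compute FIRST(C) using the standard algorithm.
FIRST(C) = {1}
FIRST(S) = {1}
Therefore, FIRST(C) = {1}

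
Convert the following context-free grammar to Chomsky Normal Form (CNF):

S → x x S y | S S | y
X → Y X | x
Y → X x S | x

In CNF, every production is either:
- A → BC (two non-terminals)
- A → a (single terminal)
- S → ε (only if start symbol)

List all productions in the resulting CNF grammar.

TX → x; TY → y; S → y; X → x; Y → x; S → TX X0; X0 → TX X1; X1 → S TY; S → S S; X → Y X; Y → X X2; X2 → TX S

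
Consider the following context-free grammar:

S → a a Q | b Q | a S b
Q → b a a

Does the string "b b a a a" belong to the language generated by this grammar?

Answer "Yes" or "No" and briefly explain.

No - no valid derivation exists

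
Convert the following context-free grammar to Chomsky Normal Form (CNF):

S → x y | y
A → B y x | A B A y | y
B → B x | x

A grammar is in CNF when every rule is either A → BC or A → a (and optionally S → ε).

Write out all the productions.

TX → x; TY → y; S → y; A → y; B → x; S → TX TY; A → B X0; X0 → TY TX; A → A X1; X1 → B X2; X2 → A TY; B → B TX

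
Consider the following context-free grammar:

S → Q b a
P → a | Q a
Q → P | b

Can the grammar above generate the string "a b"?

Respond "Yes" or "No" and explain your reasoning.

No - no valid derivation exists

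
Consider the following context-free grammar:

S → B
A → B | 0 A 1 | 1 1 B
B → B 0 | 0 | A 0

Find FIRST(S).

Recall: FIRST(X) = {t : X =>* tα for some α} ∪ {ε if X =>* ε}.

We compute FIRST(S) using the standard algorithm.
FIRST(A) = {0, 1}
FIRST(B) = {0, 1}
FIRST(S) = {0, 1}
Therefore, FIRST(S) = {0, 1}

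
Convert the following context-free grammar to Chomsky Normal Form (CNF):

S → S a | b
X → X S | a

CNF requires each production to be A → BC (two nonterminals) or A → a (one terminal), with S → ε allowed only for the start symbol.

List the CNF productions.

TA → a; S → b; X → a; S → S TA; X → X S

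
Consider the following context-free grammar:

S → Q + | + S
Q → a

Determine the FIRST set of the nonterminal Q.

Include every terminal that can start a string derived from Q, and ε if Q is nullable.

We compute FIRST(Q) using the standard algorithm.
FIRST(Q) = {a}
FIRST(S) = {+, a}
Therefore, FIRST(Q) = {a}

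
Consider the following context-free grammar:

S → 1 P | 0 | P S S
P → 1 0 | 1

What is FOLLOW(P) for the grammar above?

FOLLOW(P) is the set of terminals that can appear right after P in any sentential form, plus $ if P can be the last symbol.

We compute FOLLOW(P) using the standard algorithm.
FOLLOW(S) starts with {$}.
FIRST(P) = {1}
FIRST(S) = {0, 1}
FOLLOW(P) = {$, 0, 1}
FOLLOW(S) = {$, 0, 1}
Therefore, FOLLOW(P) = {$, 0, 1}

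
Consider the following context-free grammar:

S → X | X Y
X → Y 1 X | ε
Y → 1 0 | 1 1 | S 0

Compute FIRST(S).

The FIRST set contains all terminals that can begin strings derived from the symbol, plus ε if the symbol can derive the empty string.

We compute FIRST(S) using the standard algorithm.
FIRST(S) = {0, 1, ε}
FIRST(X) = {0, 1, ε}
FIRST(Y) = {0, 1}
Therefore, FIRST(S) = {0, 1, ε}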